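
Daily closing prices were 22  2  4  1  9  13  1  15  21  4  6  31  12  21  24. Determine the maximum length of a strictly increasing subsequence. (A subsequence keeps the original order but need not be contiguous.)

Track the smallest tail for each achievable length (strict):
22 → extends → [22]
2 → replaces 22 → [2]
4 → extends → [2, 4]
1 → replaces 2 → [1, 4]
9 → extends → [1, 4, 9]
13 → extends → [1, 4, 9, 13]
1 → already a tail → [1, 4, 9, 13]
15 → extends → [1, 4, 9, 13, 15]
21 → extends → [1, 4, 9, 13, 15, 21]
4 → already a tail → [1, 4, 9, 13, 15, 21]
6 → replaces 9 → [1, 4, 6, 13, 15, 21]
31 → extends → [1, 4, 6, 13, 15, 21, 31]
12 → replaces 13 → [1, 4, 6, 12, 15, 21, 31]
21 → already a tail → [1, 4, 6, 12, 15, 21, 31]
24 → replaces 31 → [1, 4, 6, 12, 15, 21, 24]
Seven tails, so the longest strictly increasing subsequence has length 7 (e.g. 2, 4, 9, 13, 15, 21, 31).

7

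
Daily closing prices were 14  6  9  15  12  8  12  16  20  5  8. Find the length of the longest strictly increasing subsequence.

5

Track the smallest tail for each achievable length (strict):
14 → extends → [14]
6 → replaces 14 → [6]
9 → extends → [6, 9]
15 → extends → [6, 9, 15]
12 → replaces 15 → [6, 9, 12]
8 → replaces 9 → [6, 8, 12]
12 → already a tail → [6, 8, 12]
16 → extends → [6, 8, 12, 16]
20 → extends → [6, 8, 12, 16, 20]
5 → replaces 6 → [5, 8, 12, 16, 20]
8 → already a tail → [5, 8, 12, 16, 20]
Five tails, so the longest strictly increasing subsequence has length 5 (e.g. 6, 9, 15, 16, 20).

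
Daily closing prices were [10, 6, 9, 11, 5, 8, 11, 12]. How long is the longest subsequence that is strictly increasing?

Track the smallest tail for each achievable length (strict):
10 → extends → [10]
6 → replaces 10 → [6]
9 → extends → [6, 9]
11 → extends → [6, 9, 11]
5 → replaces 6 → [5, 9, 11]
8 → replaces 9 → [5, 8, 11]
11 → already a tail → [5, 8, 11]
12 → extends → [5, 8, 11, 12]
Four tails, so the longest strictly increasing subsequence has length 4 (e.g. 6, 9, 11, 12).

4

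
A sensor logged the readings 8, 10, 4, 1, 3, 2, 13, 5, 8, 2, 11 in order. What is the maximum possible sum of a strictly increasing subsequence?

Let S[i] be the best sum of a strictly increasing subsequence ending at i:
i:      1  2  3  4  5  6  7  8  9 10 11
a[i]:   8 10  4  1  3  2 13  5  8  2 11
S:      8 18  4  1  4  3 31  9 17  3 29
Maximum is 31 (e.g. 8 + 10 + 13).

31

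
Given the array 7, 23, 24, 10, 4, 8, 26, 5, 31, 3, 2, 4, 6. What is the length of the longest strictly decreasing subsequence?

Let dp[i] be the longest strictly decreasing subsequence ending at i:
i:      1  2  3  4  5  6  7  8  9 10 11 12 13
a[i]:   7 23 24 10  4  8 26  5 31  3  2  4  6
dp:     1  1  1  2  3  3  1  4  1  5  6  5  4
Maximum is 6.

6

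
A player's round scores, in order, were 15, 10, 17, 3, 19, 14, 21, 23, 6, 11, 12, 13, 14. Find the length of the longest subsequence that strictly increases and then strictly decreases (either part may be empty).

inc[i] = longest strictly increasing subsequence ending at i; dec[i] = longest strictly decreasing subsequence starting at i:
i:      1  2  3  4  5  6  7  8  9 10 11 12 13
a[i]:  15 10 17  3 19 14 21 23  6 11 12 13 14
inc:    1  1  2  1  3  2  4  5  2  3  4  5  6
dec:    3  2  3  1  3  2  2  2  1  1  1  1  1
Best peak at i=8 (value 23): inc=5, dec=2, length 5+2−1 = 6.

6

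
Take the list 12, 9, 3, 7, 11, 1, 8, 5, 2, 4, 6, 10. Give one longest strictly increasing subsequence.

Patience tails give the LIS length; then backtrack through the dp parents:
12 → extends → [12]
9 → replaces 12 → [9]
3 → replaces 9 → [3]
7 → extends → [3, 7]
11 → extends → [3, 7, 11]
1 → replaces 3 → [1, 7, 11]
8 → replaces 11 → [1, 7, 8]
5 → replaces 7 → [1, 5, 8]
2 → replaces 5 → [1, 2, 8]
4 → replaces 8 → [1, 2, 4]
6 → extends → [1, 2, 4, 6]
10 → extends → [1, 2, 4, 6, 10]
Length 5; one witness is 1, 2, 4, 6, 10.

1, 2, 4, 6, 10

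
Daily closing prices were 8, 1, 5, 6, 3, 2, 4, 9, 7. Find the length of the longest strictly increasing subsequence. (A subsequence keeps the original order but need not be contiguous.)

4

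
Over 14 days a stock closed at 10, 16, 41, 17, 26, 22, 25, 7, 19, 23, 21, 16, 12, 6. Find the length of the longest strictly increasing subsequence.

5

Track the smallest tail for each achievable length (strict):
10 → extends → [10]
16 → extends → [10, 16]
41 → extends → [10, 16, 41]
17 → replaces 41 → [10, 16, 17]
26 → extends → [10, 16, 17, 26]
22 → replaces 26 → [10, 16, 17, 22]
25 → extends → [10, 16, 17, 22, 25]
7 → replaces 10 → [7, 16, 17, 22, 25]
19 → replaces 22 → [7, 16, 17, 19, 25]
23 → replaces 25 → [7, 16, 17, 19, 23]
21 → replaces 23 → [7, 16, 17, 19, 21]
16 → already a tail → [7, 16, 17, 19, 21]
12 → replaces 16 → [7, 12, 17, 19, 21]
6 → replaces 7 → [6, 12, 17, 19, 21]
Five tails, so the longest strictly increasing subsequence has length 5 (e.g. 10, 16, 17, 22, 25).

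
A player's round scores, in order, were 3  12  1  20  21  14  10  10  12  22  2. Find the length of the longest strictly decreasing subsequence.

Negate each value so 'decreasing' becomes 'increasing', then run patience tails on the negated sequence:
-3 → extends → [-3]
-12 → replaces -3 → [-12]
-1 → extends → [-12, -1]
-20 → replaces -12 → [-20, -1]
-21 → replaces -20 → [-21, -1]
-14 → replaces -1 → [-21, -14]
-10 → extends → [-21, -14, -10]
-10 → already a tail → [-21, -14, -10]
-12 → replaces -10 → [-21, -14, -12]
-22 → replaces -21 → [-22, -14, -12]
-2 → extends → [-22, -14, -12, -2]
Four tails, so the longest strictly decreasing subsequence of the original has length 4.

4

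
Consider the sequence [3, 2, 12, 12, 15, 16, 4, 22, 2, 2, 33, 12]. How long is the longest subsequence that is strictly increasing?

6

Track the smallest tail for each achievable length (strict):
3 → extends → [3]
2 → replaces 3 → [2]
12 → extends → [2, 12]
12 → already a tail → [2, 12]
15 → extends → [2, 12, 15]
16 → extends → [2, 12, 15, 16]
4 → replaces 12 → [2, 4, 15, 16]
22 → extends → [2, 4, 15, 16, 22]
2 → already a tail → [2, 4, 15, 16, 22]
2 → already a tail → [2, 4, 15, 16, 22]
33 → extends → [2, 4, 15, 16, 22, 33]
12 → replaces 15 → [2, 4, 12, 16, 22, 33]
Six tails, so the longest strictly increasing subsequence has length 6 (e.g. 3, 12, 15, 16, 22, 33).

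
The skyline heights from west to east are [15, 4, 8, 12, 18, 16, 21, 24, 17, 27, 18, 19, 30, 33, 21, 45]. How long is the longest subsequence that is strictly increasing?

Track the smallest tail for each achievable length (strict):
15 → extends → [15]
4 → replaces 15 → [4]
8 → extends → [4, 8]
12 → extends → [4, 8, 12]
18 → extends → [4, 8, 12, 18]
16 → replaces 18 → [4, 8, 12, 16]
21 → extends → [4, 8, 12, 16, 21]
24 → extends → [4, 8, 12, 16, 21, 24]
17 → replaces 21 → [4, 8, 12, 16, 17, 24]
27 → extends → [4, 8, 12, 16, 17, 24, 27]
18 → replaces 24 → [4, 8, 12, 16, 17, 18, 27]
19 → replaces 27 → [4, 8, 12, 16, 17, 18, 19]
30 → extends → [4, 8, 12, 16, 17, 18, 19, 30]
33 → extends → [4, 8, 12, 16, 17, 18, 19, 30, 33]
21 → replaces 30 → [4, 8, 12, 16, 17, 18, 19, 21, 33]
45 → extends → [4, 8, 12, 16, 17, 18, 19, 21, 33, 45]
Ten tails, so the longest strictly increasing subsequence has length 10 (e.g. 4, 8, 12, 18, 21, 24, 27, 30, 33, 45).

10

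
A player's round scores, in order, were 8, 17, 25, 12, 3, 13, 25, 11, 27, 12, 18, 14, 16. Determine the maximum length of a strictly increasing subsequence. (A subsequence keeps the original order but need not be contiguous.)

Track the smallest tail for each achievable length (strict):
8 → extends → [8]
17 → extends → [8, 17]
25 → extends → [8, 17, 25]
12 → replaces 17 → [8, 12, 25]
3 → replaces 8 → [3, 12, 25]
13 → replaces 25 → [3, 12, 13]
25 → extends → [3, 12, 13, 25]
11 → replaces 12 → [3, 11, 13, 25]
27 → extends → [3, 11, 13, 25, 27]
12 → replaces 13 → [3, 11, 12, 25, 27]
18 → replaces 25 → [3, 11, 12, 18, 27]
14 → replaces 18 → [3, 11, 12, 14, 27]
16 → replaces 27 → [3, 11, 12, 14, 16]
Five tails, so the longest strictly increasing subsequence has length 5 (e.g. 8, 12, 13, 25, 27).

5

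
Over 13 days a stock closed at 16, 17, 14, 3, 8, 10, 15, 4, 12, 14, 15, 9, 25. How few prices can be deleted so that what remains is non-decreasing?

Fewest deletions = n − (longest non-decreasing subsequence).
Patience tails:
16 → extends → [16]
17 → extends → [16, 17]
14 → replaces 16 → [14, 17]
3 → replaces 14 → [3, 17]
8 → replaces 17 → [3, 8]
10 → extends → [3, 8, 10]
15 → extends → [3, 8, 10, 15]
4 → replaces 8 → [3, 4, 10, 15]
12 → replaces 15 → [3, 4, 10, 12]
14 → extends → [3, 4, 10, 12, 14]
15 → extends → [3, 4, 10, 12, 14, 15]
9 → replaces 10 → [3, 4, 9, 12, 14, 15]
25 → extends → [3, 4, 9, 12, 14, 15, 25]
Longest non-decreasing subsequence has length 7, so deletions = 13 − 7 = 6.

6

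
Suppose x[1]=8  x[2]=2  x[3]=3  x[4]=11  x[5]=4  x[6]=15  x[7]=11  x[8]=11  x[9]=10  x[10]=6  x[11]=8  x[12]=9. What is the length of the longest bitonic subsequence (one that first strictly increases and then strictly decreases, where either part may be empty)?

7

inc[i] = longest strictly increasing subsequence ending at i; dec[i] = longest strictly decreasing subsequence starting at i:
i:      1  2  3  4  5  6  7  8  9 10 11 12
x[i]:   8  2  3 11  4 15 11 11 10  6  8  9
inc:    1  1  2  3  3  4  4  4  4  4  5  6
dec:    2  1  1  3  1  4  3  3  2  1  1  1
Best peak at i=6 (value 15): inc=4, dec=4, length 4+4−1 = 7.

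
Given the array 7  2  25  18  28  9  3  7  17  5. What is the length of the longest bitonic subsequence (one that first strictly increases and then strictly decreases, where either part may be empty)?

inc[i] = longest strictly increasing subsequence ending at i; dec[i] = longest strictly decreasing subsequence starting at i:
i:      1  2  3  4  5  6  7  8  9 10
a[i]:   7  2 25 18 28  9  3  7 17  5
inc:    1  1  2  2  3  2  2  3  4  3
dec:    2  1  5  4  4  3  1  2  2  1
Best peak at i=3 (value 25): inc=2, dec=5, length 2+5−1 = 6.

6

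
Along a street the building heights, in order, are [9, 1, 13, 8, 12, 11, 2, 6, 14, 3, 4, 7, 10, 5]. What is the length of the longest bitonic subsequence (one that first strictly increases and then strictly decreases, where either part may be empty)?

7

inc[i] = longest strictly increasing subsequence ending at i; dec[i] = longest strictly decreasing subsequence starting at i:
i:      1  2  3  4  5  6  7  8  9 10 11 12 13 14
a[i]:   9  1 13  8 12 11  2  6 14  3  4  7 10  5
inc:    1  1  2  2  3  3  2  3  4  3  4  5  6  5
dec:    4  1  5  3  4  3  1  2  3  1  1  2  2  1
Best peak at i=13 (value 10): inc=6, dec=2, length 6+2−1 = 7.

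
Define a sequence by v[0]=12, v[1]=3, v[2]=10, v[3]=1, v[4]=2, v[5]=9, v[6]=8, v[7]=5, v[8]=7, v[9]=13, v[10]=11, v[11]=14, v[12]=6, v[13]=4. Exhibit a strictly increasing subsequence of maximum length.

Patience tails give the LIS length; then backtrack through the dp parents:
12 → extends → [12]
3 → replaces 12 → [3]
10 → extends → [3, 10]
1 → replaces 3 → [1, 10]
2 → replaces 10 → [1, 2]
9 → extends → [1, 2, 9]
8 → replaces 9 → [1, 2, 8]
5 → replaces 8 → [1, 2, 5]
7 → extends → [1, 2, 5, 7]
13 → extends → [1, 2, 5, 7, 13]
11 → replaces 13 → [1, 2, 5, 7, 11]
14 → extends → [1, 2, 5, 7, 11, 14]
6 → replaces 7 → [1, 2, 5, 6, 11, 14]
4 → replaces 5 → [1, 2, 4, 6, 11, 14]
Length 6; one witness is 1, 2, 5, 7, 13, 14.

1, 2, 5, 7, 13, 14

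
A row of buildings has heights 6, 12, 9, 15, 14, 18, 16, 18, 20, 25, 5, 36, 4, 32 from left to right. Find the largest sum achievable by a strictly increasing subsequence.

Let S[i] be the best sum of a strictly increasing subsequence ending at i:
i:       1   2   3   4   5   6   7   8   9  10  11  12  13  14
a[i]:    6  12   9  15  14  18  16  18  20  25   5  36   4  32
S:       6  18  15  33  32  51  49  67  87 112   5 148   4 144
Maximum is 148 (e.g. 6 + 12 + 15 + 16 + 18 + 20 + 25 + 36).

148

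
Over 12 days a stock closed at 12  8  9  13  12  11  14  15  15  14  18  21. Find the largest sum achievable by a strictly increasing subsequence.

Let S[i] be the best sum of a strictly increasing subsequence ending at i:
i:      1  2  3  4  5  6  7  8  9 10 11 12
a[i]:  12  8  9 13 12 11 14 15 15 14 18 21
S:     12  8 17 30 29 28 44 59 59 44 77 98
Maximum is 98 (e.g. 8 + 9 + 13 + 14 + 15 + 18 + 21).

98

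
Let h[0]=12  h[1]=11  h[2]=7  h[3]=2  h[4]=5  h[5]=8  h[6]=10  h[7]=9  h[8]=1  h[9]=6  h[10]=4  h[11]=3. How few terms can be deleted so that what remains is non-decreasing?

Fewest deletions = n − (longest non-decreasing subsequence).
Patience tails:
12 → extends → [12]
11 → replaces 12 → [11]
7 → replaces 11 → [7]
2 → replaces 7 → [2]
5 → extends → [2, 5]
8 → extends → [2, 5, 8]
10 → extends → [2, 5, 8, 10]
9 → replaces 10 → [2, 5, 8, 9]
1 → replaces 2 → [1, 5, 8, 9]
6 → replaces 8 → [1, 5, 6, 9]
4 → replaces 5 → [1, 4, 6, 9]
3 → replaces 4 → [1, 3, 6, 9]
Longest non-decreasing subsequence has length 4, so deletions = 12 − 4 = 8.

8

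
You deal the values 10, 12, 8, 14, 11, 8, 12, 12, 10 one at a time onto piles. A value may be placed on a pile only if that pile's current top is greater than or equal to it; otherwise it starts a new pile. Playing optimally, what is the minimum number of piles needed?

3

Place each on the leftmost legal pile:
10 → new pile 1 (tops now [10])
12 → new pile 2 (tops now [10, 12])
8 → pile 1 (tops now [8, 12])
14 → new pile 3 (tops now [8, 12, 14])
11 → pile 2 (tops now [8, 11, 14])
8 → pile 1 (tops now [8, 11, 14])
12 → pile 3 (tops now [8, 11, 12])
12 → pile 3 (tops now [8, 11, 12])
10 → pile 2 (tops now [8, 10, 12])
Three piles.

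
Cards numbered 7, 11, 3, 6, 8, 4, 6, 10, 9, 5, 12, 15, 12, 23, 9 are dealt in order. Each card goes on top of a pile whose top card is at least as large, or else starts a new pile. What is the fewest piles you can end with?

7

The minimum number of non-increasing subsequences covering a sequence equals the length of its longest strictly increasing subsequence.
LIS length is 7 (e.g. 3, 6, 8, 10, 12, 15, 23), so 7 piles are needed.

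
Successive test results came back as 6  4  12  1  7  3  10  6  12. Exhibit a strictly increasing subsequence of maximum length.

6, 7, 10, 12

Patience tails give the LIS length; then backtrack through the dp parents:
6 → extends → [6]
4 → replaces 6 → [4]
12 → extends → [4, 12]
1 → replaces 4 → [1, 12]
7 → replaces 12 → [1, 7]
3 → replaces 7 → [1, 3]
10 → extends → [1, 3, 10]
6 → replaces 10 → [1, 3, 6]
12 → extends → [1, 3, 6, 12]
Length 4; one witness is 6, 7, 10, 12.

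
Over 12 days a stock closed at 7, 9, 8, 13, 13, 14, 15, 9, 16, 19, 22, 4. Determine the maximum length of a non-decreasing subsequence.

Track the smallest tail for each achievable length (allowing ties):
7 → extends → [7]
9 → extends → [7, 9]
8 → replaces 9 → [7, 8]
13 → extends → [7, 8, 13]
13 → extends → [7, 8, 13, 13]
14 → extends → [7, 8, 13, 13, 14]
15 → extends → [7, 8, 13, 13, 14, 15]
9 → replaces 13 → [7, 8, 9, 13, 14, 15]
16 → extends → [7, 8, 9, 13, 14, 15, 16]
19 → extends → [7, 8, 9, 13, 14, 15, 16, 19]
22 → extends → [7, 8, 9, 13, 14, 15, 16, 19, 22]
4 → replaces 7 → [4, 8, 9, 13, 14, 15, 16, 19, 22]
Nine tails, so the longest non-decreasing subsequence has length 9 (e.g. 7, 9, 13, 13, 14, 15, 16, 19, 22).

9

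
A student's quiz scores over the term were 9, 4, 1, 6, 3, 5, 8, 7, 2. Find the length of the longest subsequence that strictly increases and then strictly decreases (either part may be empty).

6

inc[i] = longest strictly increasing subsequence ending at i; dec[i] = longest strictly decreasing subsequence starting at i:
i:     1 2 3 4 5 6 7 8 9
a[i]:  9 4 1 6 3 5 8 7 2
inc:   1 1 1 2 2 3 4 4 2
dec:   4 3 1 3 2 2 3 2 1
Best peak at i=7 (value 8): inc=4, dec=3, length 4+3−1 = 6.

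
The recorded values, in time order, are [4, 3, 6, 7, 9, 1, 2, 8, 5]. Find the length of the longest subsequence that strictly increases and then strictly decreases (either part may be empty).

inc[i] = longest strictly increasing subsequence ending at i; dec[i] = longest strictly decreasing subsequence starting at i:
i:     1 2 3 4 5 6 7 8 9
a[i]:  4 3 6 7 9 1 2 8 5
inc:   1 1 2 3 4 1 2 4 3
dec:   3 2 2 2 3 1 1 2 1
Best peak at i=5 (value 9): inc=4, dec=3, length 4+3−1 = 6.

6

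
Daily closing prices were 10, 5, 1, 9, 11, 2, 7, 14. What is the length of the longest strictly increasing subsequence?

4

Let dp[i] be the length of the longest such subsequence ending at index i:
i:      1  2  3  4  5  6  7  8
a[i]:  10  5  1  9 11  2  7 14
dp:     1  1  1  2  3  2  3  4
Maximum dp value is 4.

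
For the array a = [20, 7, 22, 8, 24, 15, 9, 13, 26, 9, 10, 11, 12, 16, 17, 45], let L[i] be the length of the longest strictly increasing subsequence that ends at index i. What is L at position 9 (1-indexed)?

dp[i] = 1 + max{dp[j] : j<i, a[j]<a[i]} (or 1 if no such j):
i:      1  2  3  4  5  6  7  8  9 10 11 12 13 14 15 16
a[i]:  20  7 22  8 24 15  9 13 26  9 10 11 12 16 17 45
dp:     1  1  2  2  3  3  3  4  5  3  4  5  6  7  8  9
At index 9 the value is 5.

5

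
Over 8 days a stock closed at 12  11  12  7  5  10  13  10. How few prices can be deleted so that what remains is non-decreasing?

Fewest deletions = n − (longest non-decreasing subsequence).
i:      1  2  3  4  5  6  7  8
a[i]:  12 11 12  7  5 10 13 10
dp:     1  1  2  1  1  2  3  3
max dp = 3, so deletions = 8 − 3 = 5.

5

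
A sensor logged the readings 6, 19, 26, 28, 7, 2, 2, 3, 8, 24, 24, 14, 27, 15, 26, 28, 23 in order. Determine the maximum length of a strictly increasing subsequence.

7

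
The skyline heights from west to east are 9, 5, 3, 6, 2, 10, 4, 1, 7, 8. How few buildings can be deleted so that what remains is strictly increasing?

Fewest deletions = n − (longest strictly increasing subsequence).
Patience tails:
9 → extends → [9]
5 → replaces 9 → [5]
3 → replaces 5 → [3]
6 → extends → [3, 6]
2 → replaces 3 → [2, 6]
10 → extends → [2, 6, 10]
4 → replaces 6 → [2, 4, 10]
1 → replaces 2 → [1, 4, 10]
7 → replaces 10 → [1, 4, 7]
8 → extends → [1, 4, 7, 8]
Longest strictly increasing subsequence has length 4, so deletions = 10 − 4 = 6.

6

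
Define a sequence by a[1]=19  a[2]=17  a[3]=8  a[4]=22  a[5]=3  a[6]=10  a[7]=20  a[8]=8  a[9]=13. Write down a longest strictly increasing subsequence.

8, 10, 20

Patience tails give the LIS length; then backtrack through the dp parents:
19 → extends → [19]
17 → replaces 19 → [17]
8 → replaces 17 → [8]
22 → extends → [8, 22]
3 → replaces 8 → [3, 22]
10 → replaces 22 → [3, 10]
20 → extends → [3, 10, 20]
8 → replaces 10 → [3, 8, 20]
13 → replaces 20 → [3, 8, 13]
Length 3; one witness is 8, 10, 20.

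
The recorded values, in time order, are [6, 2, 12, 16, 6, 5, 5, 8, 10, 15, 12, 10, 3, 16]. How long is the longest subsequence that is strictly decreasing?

5

Negate each value so 'decreasing' becomes 'increasing', then run patience tails on the negated sequence:
-6 → extends → [-6]
-2 → extends → [-6, -2]
-12 → replaces -6 → [-12, -2]
-16 → replaces -12 → [-16, -2]
-6 → replaces -2 → [-16, -6]
-5 → extends → [-16, -6, -5]
-5 → already a tail → [-16, -6, -5]
-8 → replaces -6 → [-16, -8, -5]
-10 → replaces -8 → [-16, -10, -5]
-15 → replaces -10 → [-16, -15, -5]
-12 → replaces -5 → [-16, -15, -12]
-10 → extends → [-16, -15, -12, -10]
-3 → extends → [-16, -15, -12, -10, -3]
-16 → already a tail → [-16, -15, -12, -10, -3]
Five tails, so the longest strictly decreasing subsequence of the original has length 5.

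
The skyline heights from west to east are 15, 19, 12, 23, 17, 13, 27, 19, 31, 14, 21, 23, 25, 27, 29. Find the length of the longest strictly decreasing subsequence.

Negate each value so 'decreasing' becomes 'increasing', then run patience tails on the negated sequence:
-15 → extends → [-15]
-19 → replaces -15 → [-19]
-12 → extends → [-19, -12]
-23 → replaces -19 → [-23, -12]
-17 → replaces -12 → [-23, -17]
-13 → extends → [-23, -17, -13]
-27 → replaces -23 → [-27, -17, -13]
-19 → replaces -17 → [-27, -19, -13]
-31 → replaces -27 → [-31, -19, -13]
-14 → replaces -13 → [-31, -19, -14]
-21 → replaces -19 → [-31, -21, -14]
-23 → replaces -21 → [-31, -23, -14]
-25 → replaces -23 → [-31, -25, -14]
-27 → replaces -25 → [-31, -27, -14]
-29 → replaces -27 → [-31, -29, -14]
Three tails, so the longest strictly decreasing subsequence of the original has length 3.

3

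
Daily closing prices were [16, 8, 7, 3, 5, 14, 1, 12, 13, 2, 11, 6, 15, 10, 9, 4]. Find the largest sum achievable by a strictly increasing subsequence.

Let S[i] be the best sum of a strictly increasing subsequence ending at i:
i:      1  2  3  4  5  6  7  8  9 10 11 12 13 14 15 16
a[i]:  16  8  7  3  5 14  1 12 13  2 11  6 15 10  9  4
S:     16  8  7  3  8 22  1 20 33  3 19 14 48 24 23  7
Maximum is 48 (e.g. 3 + 5 + 12 + 13 + 15).

48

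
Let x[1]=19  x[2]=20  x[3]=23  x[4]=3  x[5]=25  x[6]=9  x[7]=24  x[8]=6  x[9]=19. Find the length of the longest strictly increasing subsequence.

4

Let dp[i] be the length of the longest such subsequence ending at index i:
i:      1  2  3  4  5  6  7  8  9
x[i]:  19 20 23  3 25  9 24  6 19
dp:     1  2  3  1  4  2  4  2  3
Maximum dp value is 4.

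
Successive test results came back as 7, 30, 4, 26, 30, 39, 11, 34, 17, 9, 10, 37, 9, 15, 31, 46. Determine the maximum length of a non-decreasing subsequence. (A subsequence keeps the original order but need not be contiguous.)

6

Let dp[i] be the length of the longest such subsequence ending at index i:
i:      1  2  3  4  5  6  7  8  9 10 11 12 13 14 15 16
a[i]:   7 30  4 26 30 39 11 34 17  9 10 37  9 15 31 46
dp:     1  2  1  2  3  4  2  4  3  2  3  5  3  4  5  6
Maximum dp value is 6.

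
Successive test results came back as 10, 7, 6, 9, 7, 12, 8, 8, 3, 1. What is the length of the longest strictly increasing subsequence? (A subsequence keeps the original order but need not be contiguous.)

3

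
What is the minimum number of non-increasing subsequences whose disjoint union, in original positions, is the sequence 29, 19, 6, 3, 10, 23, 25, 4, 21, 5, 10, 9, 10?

Place each on the leftmost legal pile:
29 → new pile 1 (tops now [29])
19 → pile 1 (tops now [19])
6 → pile 1 (tops now [6])
3 → pile 1 (tops now [3])
10 → new pile 2 (tops now [3, 10])
23 → new pile 3 (tops now [3, 10, 23])
25 → new pile 4 (tops now [3, 10, 23, 25])
4 → pile 2 (tops now [3, 4, 23, 25])
21 → pile 3 (tops now [3, 4, 21, 25])
5 → pile 3 (tops now [3, 4, 5, 25])
10 → pile 4 (tops now [3, 4, 5, 10])
9 → pile 4 (tops now [3, 4, 5, 9])
10 → new pile 5 (tops now [3, 4, 5, 9, 10])
Five piles.

5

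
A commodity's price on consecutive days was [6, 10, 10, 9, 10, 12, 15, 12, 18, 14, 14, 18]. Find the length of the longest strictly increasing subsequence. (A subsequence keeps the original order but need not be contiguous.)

Track the smallest tail for each achievable length (strict):
6 → extends → [6]
10 → extends → [6, 10]
10 → already a tail → [6, 10]
9 → replaces 10 → [6, 9]
10 → extends → [6, 9, 10]
12 → extends → [6, 9, 10, 12]
15 → extends → [6, 9, 10, 12, 15]
12 → already a tail → [6, 9, 10, 12, 15]
18 → extends → [6, 9, 10, 12, 15, 18]
14 → replaces 15 → [6, 9, 10, 12, 14, 18]
14 → already a tail → [6, 9, 10, 12, 14, 18]
18 → already a tail → [6, 9, 10, 12, 14, 18]
Six tails, so the longest strictly increasing subsequence has length 6 (e.g. 6, 9, 10, 12, 15, 18).

6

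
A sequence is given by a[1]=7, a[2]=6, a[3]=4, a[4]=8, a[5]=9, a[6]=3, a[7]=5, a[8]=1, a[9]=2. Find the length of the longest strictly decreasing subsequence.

5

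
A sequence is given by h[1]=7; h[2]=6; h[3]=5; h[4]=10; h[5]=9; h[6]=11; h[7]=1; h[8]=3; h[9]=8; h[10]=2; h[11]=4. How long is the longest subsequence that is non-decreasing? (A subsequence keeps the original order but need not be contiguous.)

3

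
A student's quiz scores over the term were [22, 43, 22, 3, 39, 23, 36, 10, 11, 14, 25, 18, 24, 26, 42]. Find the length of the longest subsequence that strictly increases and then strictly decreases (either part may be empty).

8

inc[i] = longest strictly increasing subsequence ending at i; dec[i] = longest strictly decreasing subsequence starting at i:
i:      1  2  3  4  5  6  7  8  9 10 11 12 13 14 15
a[i]:  22 43 22  3 39 23 36 10 11 14 25 18 24 26 42
inc:    1  2  1  1  2  2  3  2  3  4  5  5  6  7  8
dec:    2  5  2  1  4  2  3  1  1  1  2  1  1  1  1
Best peak at i=15 (value 42): inc=8, dec=1, length 8+1−1 = 8.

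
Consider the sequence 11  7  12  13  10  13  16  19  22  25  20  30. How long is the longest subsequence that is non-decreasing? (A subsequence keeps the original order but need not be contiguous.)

9

Let dp[i] be the length of the longest such subsequence ending at index i:
i:      1  2  3  4  5  6  7  8  9 10 11 12
a[i]:  11  7 12 13 10 13 16 19 22 25 20 30
dp:     1  1  2  3  2  4  5  6  7  8  7  9
Maximum dp value is 9.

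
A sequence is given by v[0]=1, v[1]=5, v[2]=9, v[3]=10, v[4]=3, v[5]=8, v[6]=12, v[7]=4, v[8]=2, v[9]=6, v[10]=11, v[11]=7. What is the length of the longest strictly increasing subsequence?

Let dp[i] be the length of the longest such subsequence ending at index i:
i:      0  1  2  3  4  5  6  7  8  9 10 11
v[i]:   1  5  9 10  3  8 12  4  2  6 11  7
dp:     1  2  3  4  2  3  5  3  2  4  5  5
Maximum dp value is 5.

5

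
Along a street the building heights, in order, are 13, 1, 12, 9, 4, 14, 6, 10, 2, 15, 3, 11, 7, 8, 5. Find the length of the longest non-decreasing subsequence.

Track the smallest tail for each achievable length (allowing ties):
13 → extends → [13]
1 → replaces 13 → [1]
12 → extends → [1, 12]
9 → replaces 12 → [1, 9]
4 → replaces 9 → [1, 4]
14 → extends → [1, 4, 14]
6 → replaces 14 → [1, 4, 6]
10 → extends → [1, 4, 6, 10]
2 → replaces 4 → [1, 2, 6, 10]
15 → extends → [1, 2, 6, 10, 15]
3 → replaces 6 → [1, 2, 3, 10, 15]
11 → replaces 15 → [1, 2, 3, 10, 11]
7 → replaces 10 → [1, 2, 3, 7, 11]
8 → replaces 11 → [1, 2, 3, 7, 8]
5 → replaces 7 → [1, 2, 3, 5, 8]
Five tails, so the longest non-decreasing subsequence has length 5 (e.g. 1, 4, 6, 10, 15).

5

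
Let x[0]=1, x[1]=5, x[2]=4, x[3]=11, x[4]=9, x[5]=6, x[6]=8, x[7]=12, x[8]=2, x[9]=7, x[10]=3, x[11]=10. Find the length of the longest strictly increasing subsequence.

Let dp[i] be the length of the longest such subsequence ending at index i:
i:      0  1  2  3  4  5  6  7  8  9 10 11
x[i]:   1  5  4 11  9  6  8 12  2  7  3 10
dp:     1  2  2  3  3  3  4  5  2  4  3  5
Maximum dp value is 5.

5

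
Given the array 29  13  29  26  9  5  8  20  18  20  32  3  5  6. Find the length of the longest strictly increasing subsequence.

Track the smallest tail for each achievable length (strict):
29 → extends → [29]
13 → replaces 29 → [13]
29 → extends → [13, 29]
26 → replaces 29 → [13, 26]
9 → replaces 13 → [9, 26]
5 → replaces 9 → [5, 26]
8 → replaces 26 → [5, 8]
20 → extends → [5, 8, 20]
18 → replaces 20 → [5, 8, 18]
20 → extends → [5, 8, 18, 20]
32 → extends → [5, 8, 18, 20, 32]
3 → replaces 5 → [3, 8, 18, 20, 32]
5 → replaces 8 → [3, 5, 18, 20, 32]
6 → replaces 18 → [3, 5, 6, 20, 32]
Five tails, so the longest strictly increasing subsequence has length 5 (e.g. 5, 8, 18, 20, 32).

5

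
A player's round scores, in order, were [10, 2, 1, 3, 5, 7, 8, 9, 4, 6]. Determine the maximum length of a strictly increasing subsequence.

Let dp[i] be the length of the longest such subsequence ending at index i:
i:      1  2  3  4  5  6  7  8  9 10
a[i]:  10  2  1  3  5  7  8  9  4  6
dp:     1  1  1  2  3  4  5  6  3  4
Maximum dp value is 6.

6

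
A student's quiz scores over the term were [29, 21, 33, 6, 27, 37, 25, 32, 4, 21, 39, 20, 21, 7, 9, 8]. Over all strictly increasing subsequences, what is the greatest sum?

Let S[i] be the best sum of a strictly increasing subsequence ending at i:
i:       1   2   3   4   5   6   7   8   9  10  11  12  13  14  15  16
a[i]:   29  21  33   6  27  37  25  32   4  21  39  20  21   7   9   8
S:      29  21  62   6  48  99  46  80   4  27 138  26  47  13  22  21
Maximum is 138 (e.g. 29 + 33 + 37 + 39).

138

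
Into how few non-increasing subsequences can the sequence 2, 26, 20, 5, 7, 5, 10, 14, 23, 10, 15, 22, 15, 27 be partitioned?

Place each on the leftmost legal pile:
2 → new pile 1 (tops now [2])
26 → new pile 2 (tops now [2, 26])
20 → pile 2 (tops now [2, 20])
5 → pile 2 (tops now [2, 5])
7 → new pile 3 (tops now [2, 5, 7])
5 → pile 2 (tops now [2, 5, 7])
10 → new pile 4 (tops now [2, 5, 7, 10])
14 → new pile 5 (tops now [2, 5, 7, 10, 14])
23 → new pile 6 (tops now [2, 5, 7, 10, 14, 23])
10 → pile 4 (tops now [2, 5, 7, 10, 14, 23])
15 → pile 6 (tops now [2, 5, 7, 10, 14, 15])
22 → new pile 7 (tops now [2, 5, 7, 10, 14, 15, 22])
15 → pile 6 (tops now [2, 5, 7, 10, 14, 15, 22])
27 → new pile 8 (tops now [2, 5, 7, 10, 14, 15, 22, 27])
Eight piles.

8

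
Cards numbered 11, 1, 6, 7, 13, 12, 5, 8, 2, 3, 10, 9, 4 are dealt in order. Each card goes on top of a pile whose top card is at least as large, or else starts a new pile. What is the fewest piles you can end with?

Place each on the leftmost legal pile:
11 → new pile 1 (tops now [11])
1 → pile 1 (tops now [1])
6 → new pile 2 (tops now [1, 6])
7 → new pile 3 (tops now [1, 6, 7])
13 → new pile 4 (tops now [1, 6, 7, 13])
12 → pile 4 (tops now [1, 6, 7, 12])
5 → pile 2 (tops now [1, 5, 7, 12])
8 → pile 4 (tops now [1, 5, 7, 8])
2 → pile 2 (tops now [1, 2, 7, 8])
3 → pile 3 (tops now [1, 2, 3, 8])
10 → new pile 5 (tops now [1, 2, 3, 8, 10])
9 → pile 5 (tops now [1, 2, 3, 8, 9])
4 → pile 4 (tops now [1, 2, 3, 4, 9])
Five piles.

5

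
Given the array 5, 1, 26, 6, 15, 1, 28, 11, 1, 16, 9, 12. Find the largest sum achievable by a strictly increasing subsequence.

Let S[i] be the best sum of a strictly increasing subsequence ending at i:
i:      1  2  3  4  5  6  7  8  9 10 11 12
a[i]:   5  1 26  6 15  1 28 11  1 16  9 12
S:      5  1 31 11 26  1 59 22  1 42 20 34
Maximum is 59 (e.g. 5 + 26 + 28).

59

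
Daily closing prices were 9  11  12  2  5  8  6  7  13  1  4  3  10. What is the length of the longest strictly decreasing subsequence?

Let dp[i] be the longest strictly decreasing subsequence ending at i:
i:      1  2  3  4  5  6  7  8  9 10 11 12 13
a[i]:   9 11 12  2  5  8  6  7 13  1  4  3 10
dp:     1  1  1  2  2  2  3  3  1  4  4  5  2
Maximum is 5.

5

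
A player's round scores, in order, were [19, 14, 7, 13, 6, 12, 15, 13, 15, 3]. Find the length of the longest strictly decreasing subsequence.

5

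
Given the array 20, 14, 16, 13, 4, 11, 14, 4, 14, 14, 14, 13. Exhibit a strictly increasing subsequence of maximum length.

4, 11, 14

Patience tails give the LIS length; then backtrack through the dp parents:
20 → extends → [20]
14 → replaces 20 → [14]
16 → extends → [14, 16]
13 → replaces 14 → [13, 16]
4 → replaces 13 → [4, 16]
11 → replaces 16 → [4, 11]
14 → extends → [4, 11, 14]
4 → already a tail → [4, 11, 14]
14 → already a tail → [4, 11, 14]
14 → already a tail → [4, 11, 14]
14 → already a tail → [4, 11, 14]
13 → replaces 14 → [4, 11, 13]
Length 3; one witness is 4, 11, 14.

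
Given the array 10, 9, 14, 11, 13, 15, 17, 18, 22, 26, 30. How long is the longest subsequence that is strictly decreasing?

Let dp[i] be the longest strictly decreasing subsequence ending at i:
i:      1  2  3  4  5  6  7  8  9 10 11
a[i]:  10  9 14 11 13 15 17 18 22 26 30
dp:     1  2  1  2  2  1  1  1  1  1  1
Maximum is 2.

2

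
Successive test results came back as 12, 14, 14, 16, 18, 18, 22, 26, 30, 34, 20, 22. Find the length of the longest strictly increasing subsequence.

8

Track the smallest tail for each achievable length (strict):
12 → extends → [12]
14 → extends → [12, 14]
14 → already a tail → [12, 14]
16 → extends → [12, 14, 16]
18 → extends → [12, 14, 16, 18]
18 → already a tail → [12, 14, 16, 18]
22 → extends → [12, 14, 16, 18, 22]
26 → extends → [12, 14, 16, 18, 22, 26]
30 → extends → [12, 14, 16, 18, 22, 26, 30]
34 → extends → [12, 14, 16, 18, 22, 26, 30, 34]
20 → replaces 22 → [12, 14, 16, 18, 20, 26, 30, 34]
22 → replaces 26 → [12, 14, 16, 18, 20, 22, 30, 34]
Eight tails, so the longest strictly increasing subsequence has length 8 (e.g. 12, 14, 16, 18, 22, 26, 30, 34).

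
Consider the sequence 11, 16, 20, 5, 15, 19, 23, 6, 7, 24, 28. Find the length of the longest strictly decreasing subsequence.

3

Let dp[i] be the longest strictly decreasing subsequence ending at i:
i:      1  2  3  4  5  6  7  8  9 10 11
a[i]:  11 16 20  5 15 19 23  6  7 24 28
dp:     1  1  1  2  2  2  1  3  3  1  1
Maximum is 3.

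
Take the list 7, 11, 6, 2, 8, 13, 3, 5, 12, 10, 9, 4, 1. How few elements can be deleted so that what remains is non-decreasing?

9

Fewest deletions = n − (longest non-decreasing subsequence).
Patience tails:
7 → extends → [7]
11 → extends → [7, 11]
6 → replaces 7 → [6, 11]
2 → replaces 6 → [2, 11]
8 → replaces 11 → [2, 8]
13 → extends → [2, 8, 13]
3 → replaces 8 → [2, 3, 13]
5 → replaces 13 → [2, 3, 5]
12 → extends → [2, 3, 5, 12]
10 → replaces 12 → [2, 3, 5, 10]
9 → replaces 10 → [2, 3, 5, 9]
4 → replaces 5 → [2, 3, 4, 9]
1 → replaces 2 → [1, 3, 4, 9]
Longest non-decreasing subsequence has length 4, so deletions = 13 − 4 = 9.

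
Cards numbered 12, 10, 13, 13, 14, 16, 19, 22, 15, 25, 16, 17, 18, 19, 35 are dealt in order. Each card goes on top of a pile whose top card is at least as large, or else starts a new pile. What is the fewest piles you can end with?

9

The minimum number of non-increasing subsequences covering a sequence equals the length of its longest strictly increasing subsequence.
LIS length is 9 (e.g. 12, 13, 14, 15, 16, 17, 18, 19, 35), so 9 piles are needed.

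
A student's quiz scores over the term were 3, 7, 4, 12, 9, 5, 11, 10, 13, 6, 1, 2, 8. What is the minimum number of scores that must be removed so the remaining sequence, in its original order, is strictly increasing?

8

Fewest deletions = n − (longest strictly increasing subsequence).
i:      1  2  3  4  5  6  7  8  9 10 11 12 13
a[i]:   3  7  4 12  9  5 11 10 13  6  1  2  8
dp:     1  2  2  3  3  3  4  4  5  4  1  2  5
max dp = 5, so deletions = 13 − 5 = 8.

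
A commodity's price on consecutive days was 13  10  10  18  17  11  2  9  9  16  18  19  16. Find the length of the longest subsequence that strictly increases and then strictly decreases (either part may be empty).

inc[i] = longest strictly increasing subsequence ending at i; dec[i] = longest strictly decreasing subsequence starting at i:
i:      1  2  3  4  5  6  7  8  9 10 11 12 13
a[i]:  13 10 10 18 17 11  2  9  9 16 18 19 16
inc:    1  1  1  2  2  2  1  2  2  3  4  5  3
dec:    3  2  2  4  3  2  1  1  1  1  2  2  1
Best peak at i=12 (value 19): inc=5, dec=2, length 5+2−1 = 6.

6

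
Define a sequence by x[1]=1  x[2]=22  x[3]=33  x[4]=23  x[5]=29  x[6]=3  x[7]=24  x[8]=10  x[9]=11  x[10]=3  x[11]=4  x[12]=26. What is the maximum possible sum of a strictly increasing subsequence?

Let S[i] be the best sum of a strictly increasing subsequence ending at i:
i:      1  2  3  4  5  6  7  8  9 10 11 12
x[i]:   1 22 33 23 29  3 24 10 11  3  4 26
S:      1 23 56 46 75  4 70 14 25  4  8 96
Maximum is 96 (e.g. 1 + 22 + 23 + 24 + 26).

96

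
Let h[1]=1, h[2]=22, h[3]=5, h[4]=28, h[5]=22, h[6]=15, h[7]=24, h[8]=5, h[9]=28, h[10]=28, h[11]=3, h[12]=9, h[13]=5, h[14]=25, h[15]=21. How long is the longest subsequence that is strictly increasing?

Let dp[i] be the length of the longest such subsequence ending at index i:
i:      1  2  3  4  5  6  7  8  9 10 11 12 13 14 15
h[i]:   1 22  5 28 22 15 24  5 28 28  3  9  5 25 21
dp:     1  2  2  3  3  3  4  2  5  5  2  3  3  5  4
Maximum dp value is 5.

5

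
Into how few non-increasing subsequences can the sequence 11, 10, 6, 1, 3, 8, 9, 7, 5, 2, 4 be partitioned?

The minimum number of non-increasing subsequences covering a sequence equals the length of its longest strictly increasing subsequence.
LIS length is 4 (e.g. 1, 3, 8, 9), so 4 piles are needed.

4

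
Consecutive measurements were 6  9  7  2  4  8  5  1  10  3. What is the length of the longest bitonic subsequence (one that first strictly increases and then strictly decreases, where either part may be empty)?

inc[i] = longest strictly increasing subsequence ending at i; dec[i] = longest strictly decreasing subsequence starting at i:
i:      1  2  3  4  5  6  7  8  9 10
a[i]:   6  9  7  2  4  8  5  1 10  3
inc:    1  2  2  1  2  3  3  1  4  2
dec:    3  4  3  2  2  3  2  1  2  1
Best peak at i=2 (value 9): inc=2, dec=4, length 2+4−1 = 5.

5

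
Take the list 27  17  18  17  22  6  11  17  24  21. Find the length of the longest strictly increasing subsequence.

4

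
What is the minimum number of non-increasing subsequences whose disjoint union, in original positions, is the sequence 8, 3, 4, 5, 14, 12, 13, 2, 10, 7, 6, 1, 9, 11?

6

The minimum number of non-increasing subsequences covering a sequence equals the length of its longest strictly increasing subsequence.
LIS length is 6 (e.g. 3, 4, 5, 7, 9, 11), so 6 piles are needed.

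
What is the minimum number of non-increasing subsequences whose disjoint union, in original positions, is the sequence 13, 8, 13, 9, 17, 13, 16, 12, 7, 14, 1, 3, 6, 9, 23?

Place each on the leftmost legal pile:
13 → new pile 1 (tops now [13])
8 → pile 1 (tops now [8])
13 → new pile 2 (tops now [8, 13])
9 → pile 2 (tops now [8, 9])
17 → new pile 3 (tops now [8, 9, 17])
13 → pile 3 (tops now [8, 9, 13])
16 → new pile 4 (tops now [8, 9, 13, 16])
12 → pile 3 (tops now [8, 9, 12, 16])
7 → pile 1 (tops now [7, 9, 12, 16])
14 → pile 4 (tops now [7, 9, 12, 14])
1 → pile 1 (tops now [1, 9, 12, 14])
3 → pile 2 (tops now [1, 3, 12, 14])
6 → pile 3 (tops now [1, 3, 6, 14])
9 → pile 4 (tops now [1, 3, 6, 9])
23 → new pile 5 (tops now [1, 3, 6, 9, 23])
Five piles.

5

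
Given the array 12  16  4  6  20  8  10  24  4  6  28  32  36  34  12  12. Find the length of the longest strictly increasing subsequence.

8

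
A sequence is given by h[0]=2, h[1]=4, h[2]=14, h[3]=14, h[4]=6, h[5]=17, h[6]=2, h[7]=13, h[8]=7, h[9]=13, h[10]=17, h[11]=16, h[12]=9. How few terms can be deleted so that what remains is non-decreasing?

Fewest deletions = n − (longest non-decreasing subsequence).
Patience tails:
2 → extends → [2]
4 → extends → [2, 4]
14 → extends → [2, 4, 14]
14 → extends → [2, 4, 14, 14]
6 → replaces 14 → [2, 4, 6, 14]
17 → extends → [2, 4, 6, 14, 17]
2 → replaces 4 → [2, 2, 6, 14, 17]
13 → replaces 14 → [2, 2, 6, 13, 17]
7 → replaces 13 → [2, 2, 6, 7, 17]
13 → replaces 17 → [2, 2, 6, 7, 13]
17 → extends → [2, 2, 6, 7, 13, 17]
16 → replaces 17 → [2, 2, 6, 7, 13, 16]
9 → replaces 13 → [2, 2, 6, 7, 9, 16]
Longest non-decreasing subsequence has length 6, so deletions = 13 − 6 = 7.

7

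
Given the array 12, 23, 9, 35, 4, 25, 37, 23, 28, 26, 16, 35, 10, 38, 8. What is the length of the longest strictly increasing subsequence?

6

Let dp[i] be the length of the longest such subsequence ending at index i:
i:      1  2  3  4  5  6  7  8  9 10 11 12 13 14 15
a[i]:  12 23  9 35  4 25 37 23 28 26 16 35 10 38  8
dp:     1  2  1  3  1  3  4  2  4  4  2  5  2  6  2
Maximum dp value is 6.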